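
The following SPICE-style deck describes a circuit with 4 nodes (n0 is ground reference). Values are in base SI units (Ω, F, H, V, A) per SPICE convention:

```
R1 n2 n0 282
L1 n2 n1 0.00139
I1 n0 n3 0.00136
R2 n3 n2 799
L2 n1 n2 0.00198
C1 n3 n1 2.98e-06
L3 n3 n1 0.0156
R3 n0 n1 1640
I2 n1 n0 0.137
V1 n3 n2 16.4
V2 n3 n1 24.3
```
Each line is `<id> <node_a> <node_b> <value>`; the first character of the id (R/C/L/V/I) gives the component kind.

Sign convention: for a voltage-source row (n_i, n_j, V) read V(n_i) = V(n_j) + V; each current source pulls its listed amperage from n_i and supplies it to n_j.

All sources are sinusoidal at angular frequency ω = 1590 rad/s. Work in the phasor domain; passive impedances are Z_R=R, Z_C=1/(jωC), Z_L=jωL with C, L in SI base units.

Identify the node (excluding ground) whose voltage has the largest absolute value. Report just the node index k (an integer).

Apply KCL at each of the 3 non-ground nodes and solve the resulting linear system.
Node n1: branches {L1, L2, C1, L3, R3, I2, V2} → V_1 = -39.38+0.000j
Node n2: branches {R1, L1, R2, L2, V1} → V_2 = -31.48+0.000j
Node n3: branches {I1, R2, C1, L3, V1, V2} → V_3 = -15.08+0.000j
Source currents: i(V1)=-0.1322-6.084j, i(V2)=0.1130+6.948j

1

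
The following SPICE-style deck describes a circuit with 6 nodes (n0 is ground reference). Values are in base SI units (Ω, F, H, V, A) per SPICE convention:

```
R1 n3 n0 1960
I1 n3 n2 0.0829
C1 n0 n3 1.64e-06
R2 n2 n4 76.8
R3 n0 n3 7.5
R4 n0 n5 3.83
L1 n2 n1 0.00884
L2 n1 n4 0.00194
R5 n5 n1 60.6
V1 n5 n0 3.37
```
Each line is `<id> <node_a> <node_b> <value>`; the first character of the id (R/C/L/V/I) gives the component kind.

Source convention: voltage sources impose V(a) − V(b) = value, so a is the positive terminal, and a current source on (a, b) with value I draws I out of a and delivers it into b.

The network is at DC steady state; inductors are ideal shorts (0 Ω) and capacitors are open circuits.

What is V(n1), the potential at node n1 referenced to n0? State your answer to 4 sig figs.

Apply KCL at each of the 5 non-ground nodes and solve the resulting linear system.
Node n1: branches {L1, L2, R5} → V_1 = 8.394
Node n2: branches {I1, R2, L1} → V_2 = 8.394
Node n3: branches {R1, I1, C1, R3} → V_3 = -0.6194
Node n4: branches {R2, L2} → V_4 = 8.394
Node n5: branches {R4, R5, V1} → V_5 = 3.370
Source currents: i(L1)=0.08290, i(L2)=0.000, i(V1)=-0.7970

8.394 V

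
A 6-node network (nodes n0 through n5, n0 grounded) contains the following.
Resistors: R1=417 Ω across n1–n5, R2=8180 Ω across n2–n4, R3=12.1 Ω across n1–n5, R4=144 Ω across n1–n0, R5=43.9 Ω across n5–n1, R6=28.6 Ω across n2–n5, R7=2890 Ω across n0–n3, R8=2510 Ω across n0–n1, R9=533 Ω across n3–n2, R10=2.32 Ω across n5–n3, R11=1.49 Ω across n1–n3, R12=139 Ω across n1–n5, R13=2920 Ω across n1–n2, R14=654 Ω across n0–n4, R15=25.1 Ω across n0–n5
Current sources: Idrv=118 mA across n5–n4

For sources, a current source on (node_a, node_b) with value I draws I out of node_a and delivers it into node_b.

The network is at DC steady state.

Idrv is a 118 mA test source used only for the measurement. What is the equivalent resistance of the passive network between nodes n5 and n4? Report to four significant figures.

Element admittances at DC:
  Y(R1) = 0.002398 S between n1,n5
  Y(R2) = 0.0001222 S between n2,n4
  Y(R3) = 0.08264 S between n1,n5
  Y(R4) = 0.006944 S between n1,n0
  Y(R5) = 0.02278 S between n5,n1
  Y(R6) = 0.03497 S between n2,n5
  Y(R7) = 0.0003460 S between n0,n3
  Y(R8) = 0.0003984 S between n0,n1
  Y(R9) = 0.001876 S between n3,n2
  Y(R10) = 0.4310 S between n5,n3
  Y(R11) = 0.6711 S between n1,n3
  Y(R12) = 0.007194 S between n1,n5
  Y(R13) = 0.0003425 S between n1,n2
  Y(R14) = 0.001529 S between n0,n4
  Y(R15) = 0.03984 S between n0,n5
  Idrv: injects 0.118 A into n4 (from n5)
Assemble and solve the 5×5 MNA system:
  V(n1)=-2.255  V(n2)=-2.058  V(n3)=-2.272  V(n4)=71.31  V(n5)=-2.301

R_eq = 623.8 Ω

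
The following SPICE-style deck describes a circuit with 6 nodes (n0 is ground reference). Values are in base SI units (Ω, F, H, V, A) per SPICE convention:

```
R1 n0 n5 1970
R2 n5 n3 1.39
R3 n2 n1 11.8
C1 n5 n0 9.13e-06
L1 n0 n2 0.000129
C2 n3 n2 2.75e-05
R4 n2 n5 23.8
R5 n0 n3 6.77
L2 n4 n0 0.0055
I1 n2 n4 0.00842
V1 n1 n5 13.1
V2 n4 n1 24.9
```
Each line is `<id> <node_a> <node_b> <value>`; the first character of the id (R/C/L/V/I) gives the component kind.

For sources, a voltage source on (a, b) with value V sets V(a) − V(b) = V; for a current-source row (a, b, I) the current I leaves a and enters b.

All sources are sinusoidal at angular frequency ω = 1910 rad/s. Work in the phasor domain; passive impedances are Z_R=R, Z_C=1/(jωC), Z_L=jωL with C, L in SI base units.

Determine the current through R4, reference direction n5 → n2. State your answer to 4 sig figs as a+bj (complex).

Apply KCL at each of the 5 non-ground nodes and solve the resulting linear system.
Node n1: branches {R3, V1, V2} → V_1 = 6.382+13.14j
Node n2: branches {R3, L1, C2, R4, I1} → V_2 = -0.3541-0.07292j
Node n3: branches {R2, C2, R5} → V_3 = -4.892+11.18j
Node n4: branches {L2, I1, V2} → V_4 = 31.28+13.14j
Node n5: branches {R1, R2, C1, R4, V1} → V_5 = -6.718+13.14j
Source currents: i(V1)=-1.814+1.858j, i(V2)=-1.243+2.978j

-0.2674+0.5553j A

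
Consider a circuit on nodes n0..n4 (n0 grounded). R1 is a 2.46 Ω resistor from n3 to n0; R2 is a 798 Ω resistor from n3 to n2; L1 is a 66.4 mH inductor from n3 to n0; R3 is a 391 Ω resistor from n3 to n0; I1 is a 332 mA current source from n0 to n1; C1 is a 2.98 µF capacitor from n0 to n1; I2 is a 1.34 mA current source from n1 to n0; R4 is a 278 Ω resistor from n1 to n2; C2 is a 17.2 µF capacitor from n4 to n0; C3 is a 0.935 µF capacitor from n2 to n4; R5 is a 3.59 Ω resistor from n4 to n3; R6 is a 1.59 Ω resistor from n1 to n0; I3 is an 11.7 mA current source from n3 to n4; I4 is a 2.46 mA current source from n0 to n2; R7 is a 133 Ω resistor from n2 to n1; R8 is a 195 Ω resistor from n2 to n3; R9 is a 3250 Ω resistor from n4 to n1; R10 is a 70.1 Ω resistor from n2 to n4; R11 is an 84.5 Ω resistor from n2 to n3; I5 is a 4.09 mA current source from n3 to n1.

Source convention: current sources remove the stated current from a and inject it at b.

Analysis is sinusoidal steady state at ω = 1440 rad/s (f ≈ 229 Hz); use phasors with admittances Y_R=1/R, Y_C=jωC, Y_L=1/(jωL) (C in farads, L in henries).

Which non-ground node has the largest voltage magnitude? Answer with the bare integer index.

1

Apply KCL at each of the 4 non-ground nodes and solve the resulting linear system.
Node n1: branches {I1, C1, I2, R4, R6, R7, R9, I5} → V_1 = 0.5264-0.003694j
Node n2: branches {R2, R4, C3, I4, R7, R8, R10, R11} → V_2 = 0.2103-0.009381j
Node n3: branches {R1, R2, L1, R3, R5, I3, R8, R11, I5} → V_3 = 0.004600-0.003024j
Node n4: branches {C2, C3, R5, I3, R9, R10} → V_4 = 0.05447-0.007221j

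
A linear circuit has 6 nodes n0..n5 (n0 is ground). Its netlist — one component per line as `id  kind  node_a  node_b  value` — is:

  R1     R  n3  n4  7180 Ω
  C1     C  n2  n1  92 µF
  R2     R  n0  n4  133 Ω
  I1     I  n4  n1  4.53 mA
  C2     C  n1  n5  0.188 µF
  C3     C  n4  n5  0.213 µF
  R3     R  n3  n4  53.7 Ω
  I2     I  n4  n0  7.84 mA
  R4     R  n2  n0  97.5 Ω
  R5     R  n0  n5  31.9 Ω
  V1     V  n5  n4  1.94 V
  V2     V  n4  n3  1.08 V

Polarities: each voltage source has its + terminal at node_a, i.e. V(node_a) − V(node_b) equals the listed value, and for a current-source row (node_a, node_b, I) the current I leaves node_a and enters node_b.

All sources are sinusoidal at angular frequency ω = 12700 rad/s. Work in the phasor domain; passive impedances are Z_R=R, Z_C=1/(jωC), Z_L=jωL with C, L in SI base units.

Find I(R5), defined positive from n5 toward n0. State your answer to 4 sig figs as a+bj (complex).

Element admittances at ω=12700 rad/s:
  Y(R1) = 0.0001393+0.000j S between n3,n4
  Y(C1) = 0.000+1.168j S between n2,n1
  Y(R2) = 0.007519+0.000j S between n0,n4
  I1: injects 0.00453 A into n1 (from n4)
  Y(C2) = 0.000+0.002388j S between n1,n5
  Y(C3) = 0.000+0.002705j S between n4,n5
  Y(R3) = 0.01862+0.000j S between n3,n4
  I2: injects 0.00784 A into n0 (from n4)
  Y(R4) = 0.01026+0.000j S between n2,n0
  Y(R5) = 0.03135+0.000j S between n0,n5
  V1: constraint V(n5)−V(n4) = 1.94
  V2: constraint V(n4)−V(n3) = 1.08
Assemble and solve the 7×7 MNA system:
  V(n1)=0.4160-0.08568j  V(n2)=0.4167-0.08202j  V(n3)=-2.956+0.02164j  V(n4)=-1.876+0.02164j  V(n5)=0.06362+0.02164j
  i(V1)=-0.001738-0.005085j  i(V2)=-0.02026+0.000j

0.001994+0.0006785j A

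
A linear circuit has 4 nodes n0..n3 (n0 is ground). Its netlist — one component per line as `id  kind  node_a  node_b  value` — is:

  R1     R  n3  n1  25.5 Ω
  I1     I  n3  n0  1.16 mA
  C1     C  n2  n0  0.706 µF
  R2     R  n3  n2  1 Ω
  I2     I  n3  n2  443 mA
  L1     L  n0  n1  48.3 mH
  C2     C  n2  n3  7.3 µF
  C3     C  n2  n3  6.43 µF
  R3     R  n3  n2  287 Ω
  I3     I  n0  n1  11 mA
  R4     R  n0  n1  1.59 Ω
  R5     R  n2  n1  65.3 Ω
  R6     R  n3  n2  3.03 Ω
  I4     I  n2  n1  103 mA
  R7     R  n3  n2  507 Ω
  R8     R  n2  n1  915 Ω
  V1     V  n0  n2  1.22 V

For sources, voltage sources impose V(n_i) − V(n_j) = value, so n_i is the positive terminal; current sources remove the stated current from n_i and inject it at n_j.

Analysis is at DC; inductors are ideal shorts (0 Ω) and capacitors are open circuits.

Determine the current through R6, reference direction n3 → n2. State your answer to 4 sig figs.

MNA unknowns: 3 node voltages V₁..V_3 plus 2 source currents (L1, V1)
R1: Y=0.03922 on G[3,1]
I1: z[3]−=0.00116, z[0]+=0.00116
C1: Y=0.000 on G[2,0]
R2: Y=1.000 on G[3,2]
I2: z[3]−=0.443, z[2]+=0.443
L1: row V0−V1=0, i_L1 at 0,1
C2: Y=0.000 on G[2,3]
C3: Y=0.000 on G[2,3]
R3: Y=0.003484 on G[3,2]
I3: z[0]−=0.011, z[1]+=0.011
R4: Y=0.6289 on G[0,1]
R5: Y=0.01531 on G[2,1]
R6: Y=0.3300 on G[3,2]
I4: z[2]−=0.103, z[1]+=0.103
R7: Y=0.001972 on G[3,2]
R8: Y=0.001093 on G[2,1]
V1: row V0−V2=1.22, i_V1 at 0,2
solve → V1=0.000, V2=-1.220, V3=-1.508
aux → i_L1=-0.03483, i_V1=0.02499

-0.09515 A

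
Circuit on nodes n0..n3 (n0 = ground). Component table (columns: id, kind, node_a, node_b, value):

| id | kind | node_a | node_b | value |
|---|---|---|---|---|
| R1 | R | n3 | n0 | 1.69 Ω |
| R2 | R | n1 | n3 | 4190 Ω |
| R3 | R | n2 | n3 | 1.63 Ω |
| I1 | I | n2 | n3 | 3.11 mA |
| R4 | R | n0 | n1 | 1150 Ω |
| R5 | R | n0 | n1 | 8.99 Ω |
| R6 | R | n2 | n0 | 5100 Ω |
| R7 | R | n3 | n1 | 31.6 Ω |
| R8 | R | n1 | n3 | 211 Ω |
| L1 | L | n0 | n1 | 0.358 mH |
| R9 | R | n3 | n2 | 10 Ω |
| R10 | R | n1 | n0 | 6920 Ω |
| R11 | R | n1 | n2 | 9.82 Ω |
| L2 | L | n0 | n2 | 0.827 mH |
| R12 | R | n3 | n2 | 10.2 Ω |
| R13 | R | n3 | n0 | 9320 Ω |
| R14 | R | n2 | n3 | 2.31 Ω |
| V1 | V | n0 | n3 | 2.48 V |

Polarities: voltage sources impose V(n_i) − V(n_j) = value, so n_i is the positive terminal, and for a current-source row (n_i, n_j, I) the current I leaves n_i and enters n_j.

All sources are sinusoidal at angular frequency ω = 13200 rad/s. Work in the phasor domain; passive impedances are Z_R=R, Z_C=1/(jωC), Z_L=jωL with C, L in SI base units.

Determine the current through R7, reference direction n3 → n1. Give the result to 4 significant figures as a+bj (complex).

-0.05560+0.02203j A

Apply KCL at each of the 3 non-ground nodes and solve the resulting linear system.
Node n1: branches {R2, R4, R5, R7, R8, L1, R10, R11} → V_1 = -0.7230-0.6962j
Node n2: branches {R3, I1, R6, R9, R11, L2, R12, R14} → V_2 = -2.335-0.2115j
Node n3: branches {R1, R2, R3, I1, R7, R8, R9, R12, R13, R14, V1} → V_3 = -2.480+0.000j
Source currents: i(V1)=-1.716+0.2887j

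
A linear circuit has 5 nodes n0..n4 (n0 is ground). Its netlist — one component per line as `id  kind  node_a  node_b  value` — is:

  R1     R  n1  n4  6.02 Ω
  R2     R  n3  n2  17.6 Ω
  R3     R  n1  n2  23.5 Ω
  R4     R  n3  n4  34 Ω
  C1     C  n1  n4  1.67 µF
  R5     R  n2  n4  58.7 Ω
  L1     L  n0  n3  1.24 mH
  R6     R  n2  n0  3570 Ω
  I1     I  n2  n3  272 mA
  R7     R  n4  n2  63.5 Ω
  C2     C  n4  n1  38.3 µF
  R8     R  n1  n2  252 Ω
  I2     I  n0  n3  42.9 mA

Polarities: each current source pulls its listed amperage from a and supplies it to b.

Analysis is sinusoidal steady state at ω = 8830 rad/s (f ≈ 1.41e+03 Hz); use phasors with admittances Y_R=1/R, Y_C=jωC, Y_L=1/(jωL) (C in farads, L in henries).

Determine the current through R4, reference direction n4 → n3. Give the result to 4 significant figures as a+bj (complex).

-0.07382-0.0009108j A

MNA unknowns: 4 node voltages V₁..V_4
R1: Y=0.1661+0.000j on G[1,4]
R2: Y=0.05682+0.000j on G[3,2]
R3: Y=0.04255+0.000j on G[1,2]
R4: Y=0.02941+0.000j on G[3,4]
C1: Y=0.000+0.01475j on G[1,4]
R5: Y=0.01704+0.000j on G[2,4]
L1: Y=0.000-0.09133j on G[0,3]
R6: Y=0.0002801+0.000j on G[2,0]
I1: z[2]−=0.272, z[3]+=0.272
R7: Y=0.01575+0.000j on G[4,2]
C2: Y=0.000+0.3382j on G[4,1]
R8: Y=0.003968+0.000j on G[1,2]
I2: z[0]−=0.0429, z[3]+=0.0429
solve → V1=-2.560+0.5449j, V2=-3.469+0.4940j, V3=0.001515+0.4804j, V4=-2.508+0.4494j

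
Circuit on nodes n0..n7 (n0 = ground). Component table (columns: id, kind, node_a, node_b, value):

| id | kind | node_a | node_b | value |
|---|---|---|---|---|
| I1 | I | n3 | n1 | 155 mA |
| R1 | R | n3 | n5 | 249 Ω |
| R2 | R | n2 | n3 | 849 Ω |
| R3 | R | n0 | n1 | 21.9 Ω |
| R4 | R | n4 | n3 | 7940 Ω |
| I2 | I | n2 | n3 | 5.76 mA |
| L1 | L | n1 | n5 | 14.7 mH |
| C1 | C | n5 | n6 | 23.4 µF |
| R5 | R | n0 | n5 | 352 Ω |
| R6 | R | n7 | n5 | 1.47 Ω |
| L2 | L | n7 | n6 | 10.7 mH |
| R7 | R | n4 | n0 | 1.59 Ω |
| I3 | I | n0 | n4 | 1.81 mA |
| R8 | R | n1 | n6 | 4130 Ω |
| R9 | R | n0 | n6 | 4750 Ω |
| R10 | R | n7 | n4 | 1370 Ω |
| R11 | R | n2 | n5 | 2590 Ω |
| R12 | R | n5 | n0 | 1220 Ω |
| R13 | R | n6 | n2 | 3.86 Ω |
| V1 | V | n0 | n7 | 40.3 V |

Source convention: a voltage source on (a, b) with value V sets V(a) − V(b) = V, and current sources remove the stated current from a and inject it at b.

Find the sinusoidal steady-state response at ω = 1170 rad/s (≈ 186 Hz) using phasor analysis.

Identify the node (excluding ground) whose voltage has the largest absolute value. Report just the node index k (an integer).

Element admittances at ω=1170 rad/s:
  I1: injects 0.155 A into n1 (from n3)
  Y(R1) = 0.004016+0.000j S between n3,n5
  Y(R2) = 0.001178+0.000j S between n2,n3
  Y(R3) = 0.04566+0.000j S between n0,n1
  Y(R4) = 0.0001259+0.000j S between n4,n3
  I2: injects 0.00576 A into n3 (from n2)
  Y(L1) = 0.000-0.05814j S between n1,n5
  Y(C1) = 0.000+0.02738j S between n5,n6
  Y(R5) = 0.002841+0.000j S between n0,n5
  Y(R6) = 0.6803+0.000j S between n7,n5
  Y(L2) = 0.000-0.07988j S between n7,n6
  Y(R7) = 0.6289+0.000j S between n4,n0
  I3: injects 0.00181 A into n4 (from n0)
  Y(R8) = 0.0002421+0.000j S between n1,n6
  Y(R9) = 0.0002105+0.000j S between n0,n6
  Y(R10) = 0.0007299+0.000j S between n7,n4
  Y(R11) = 0.0003861+0.000j S between n2,n5
  Y(R12) = 0.0008197+0.000j S between n5,n0
  Y(R13) = 0.2591+0.000j S between n6,n2
  V1: constraint V(n0)−V(n7) = 40.3
Assemble and solve the 8×8 MNA system:
  V(n1)=-23.22+19.42j  V(n2)=-41.39+0.3263j  V(n3)=-66.32-0.9908j  V(n4)=-0.05710-0.0001981j  V(n5)=-38.55-1.408j  V(n6)=-41.26+0.3348j  V(n7)=-40.30+0.000j
  i(V1)=-1.248+0.8814j

3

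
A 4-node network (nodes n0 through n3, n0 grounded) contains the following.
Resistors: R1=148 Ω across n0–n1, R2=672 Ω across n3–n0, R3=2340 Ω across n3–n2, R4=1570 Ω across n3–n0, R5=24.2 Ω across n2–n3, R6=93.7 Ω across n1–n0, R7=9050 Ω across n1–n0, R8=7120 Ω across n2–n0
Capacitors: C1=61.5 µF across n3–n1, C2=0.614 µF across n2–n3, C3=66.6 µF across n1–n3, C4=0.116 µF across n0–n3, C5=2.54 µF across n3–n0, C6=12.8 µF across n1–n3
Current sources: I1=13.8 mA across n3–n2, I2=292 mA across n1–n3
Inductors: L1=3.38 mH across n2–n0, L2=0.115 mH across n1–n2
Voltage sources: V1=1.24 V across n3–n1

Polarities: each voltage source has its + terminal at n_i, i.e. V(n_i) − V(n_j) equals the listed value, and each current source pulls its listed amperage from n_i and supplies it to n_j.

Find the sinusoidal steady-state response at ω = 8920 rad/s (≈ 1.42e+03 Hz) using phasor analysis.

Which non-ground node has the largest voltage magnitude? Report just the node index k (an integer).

MNA unknowns: 3 node voltages V₁..V_3 plus 1 source current (V1)
R1: Y=0.006757+0.000j on G[0,1]
C1: Y=0.000+0.5486j on G[3,1]
R2: Y=0.001488+0.000j on G[3,0]
C2: Y=0.000+0.005477j on G[2,3]
I1: z[3]−=0.0138, z[2]+=0.0138
C3: Y=0.000+0.5941j on G[1,3]
C4: Y=0.000+0.001035j on G[0,3]
C5: Y=0.000+0.02266j on G[3,0]
R3: Y=0.0004274+0.000j on G[3,2]
R4: Y=0.0006369+0.000j on G[3,0]
R5: Y=0.04132+0.000j on G[2,3]
L1: Y=0.000-0.03317j on G[2,0]
C6: Y=0.000+0.1142j on G[1,3]
R6: Y=0.01067+0.000j on G[1,0]
L2: Y=0.000-0.9748j on G[1,2]
R7: Y=0.0001105+0.000j on G[1,0]
I2: z[1]−=0.292, z[3]+=0.292
R8: Y=0.0001404+0.000j on G[2,0]
V1: row V3−V1=1.24, i_V1 at 3,1
solve → V1=0.3276-1.349j, V2=0.3144-1.239j, V3=1.568-1.349j
aux → i_V1=0.1900-1.595j

3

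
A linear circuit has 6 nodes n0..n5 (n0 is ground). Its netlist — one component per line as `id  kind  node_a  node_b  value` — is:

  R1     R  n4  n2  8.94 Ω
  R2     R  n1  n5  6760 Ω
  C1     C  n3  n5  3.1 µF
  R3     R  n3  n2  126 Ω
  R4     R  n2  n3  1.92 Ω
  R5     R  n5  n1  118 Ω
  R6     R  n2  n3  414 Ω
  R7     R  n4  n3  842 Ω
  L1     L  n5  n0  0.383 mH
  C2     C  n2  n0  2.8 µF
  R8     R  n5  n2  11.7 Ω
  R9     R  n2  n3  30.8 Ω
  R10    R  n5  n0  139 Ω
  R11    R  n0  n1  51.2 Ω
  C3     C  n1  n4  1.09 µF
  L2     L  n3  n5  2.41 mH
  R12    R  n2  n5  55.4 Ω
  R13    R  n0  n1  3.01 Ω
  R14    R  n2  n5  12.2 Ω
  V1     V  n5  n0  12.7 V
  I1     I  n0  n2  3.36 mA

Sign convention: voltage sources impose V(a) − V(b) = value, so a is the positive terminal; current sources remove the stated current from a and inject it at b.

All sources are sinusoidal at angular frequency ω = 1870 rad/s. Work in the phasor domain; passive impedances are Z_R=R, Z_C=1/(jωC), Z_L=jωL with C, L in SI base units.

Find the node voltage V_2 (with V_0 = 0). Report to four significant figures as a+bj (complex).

Element admittances at ω=1870 rad/s:
  Y(R1) = 0.1119+0.000j S between n4,n2
  Y(R2) = 0.0001479+0.000j S between n1,n5
  Y(C1) = 0.000+0.005797j S between n3,n5
  Y(R3) = 0.007937+0.000j S between n3,n2
  Y(R4) = 0.5208+0.000j S between n2,n3
  Y(R5) = 0.008475+0.000j S between n5,n1
  Y(R6) = 0.002415+0.000j S between n2,n3
  Y(R7) = 0.001188+0.000j S between n4,n3
  Y(L1) = 0.000-1.396j S between n5,n0
  Y(C2) = 0.000+0.005236j S between n2,n0
  Y(R8) = 0.08547+0.000j S between n5,n2
  Y(R9) = 0.03247+0.000j S between n2,n3
  Y(R10) = 0.007194+0.000j S between n5,n0
  Y(R11) = 0.01953+0.000j S between n0,n1
  Y(C3) = 0.000+0.002038j S between n1,n4
  Y(L2) = 0.000-0.2219j S between n3,n5
  Y(R12) = 0.01805+0.000j S between n2,n5
  Y(R13) = 0.3322+0.000j S between n0,n1
  Y(R14) = 0.08197+0.000j S between n2,n5
  V1: constraint V(n5)−V(n0) = 12.7
  I1: injects 0.00336 A into n2 (from n0)
Assemble and solve the 6×6 MNA system:
  V(n1)=0.3069+0.07103j  V(n2)=12.87-0.2329j  V(n3)=12.93-0.1452j  V(n4)=12.87-0.4585j  V(n5)=12.70+0.000j
  i(V1)=-0.1972+17.64j

12.87-0.2329j V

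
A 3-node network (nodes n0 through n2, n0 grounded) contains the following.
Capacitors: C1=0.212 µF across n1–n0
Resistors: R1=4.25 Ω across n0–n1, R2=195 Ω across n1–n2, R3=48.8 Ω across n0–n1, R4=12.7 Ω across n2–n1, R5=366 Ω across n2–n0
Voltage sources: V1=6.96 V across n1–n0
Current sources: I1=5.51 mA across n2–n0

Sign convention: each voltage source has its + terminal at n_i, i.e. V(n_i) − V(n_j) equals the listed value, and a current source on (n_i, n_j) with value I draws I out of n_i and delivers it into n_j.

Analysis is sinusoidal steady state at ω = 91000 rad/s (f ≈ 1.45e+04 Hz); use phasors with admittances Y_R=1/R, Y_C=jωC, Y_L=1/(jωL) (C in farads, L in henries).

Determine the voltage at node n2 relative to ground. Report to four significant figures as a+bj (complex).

MNA unknowns: 2 node voltages V₁..V_2 plus 1 source current (V1)
C1: Y=0.000+0.01929j on G[1,0]
R1: Y=0.2353+0.000j on G[0,1]
R2: Y=0.005128+0.000j on G[1,2]
R3: Y=0.02049+0.000j on G[0,1]
R4: Y=0.07874+0.000j on G[2,1]
R5: Y=0.002732+0.000j on G[2,0]
V1: row V1−V0=6.96, i_V1 at 1,0
I1: z[2]−=0.00551, z[0]+=0.00551
solve → V1=6.960+0.000j, V2=6.677+0.000j
aux → i_V1=-1.804-0.1343j

6.677+0.000j V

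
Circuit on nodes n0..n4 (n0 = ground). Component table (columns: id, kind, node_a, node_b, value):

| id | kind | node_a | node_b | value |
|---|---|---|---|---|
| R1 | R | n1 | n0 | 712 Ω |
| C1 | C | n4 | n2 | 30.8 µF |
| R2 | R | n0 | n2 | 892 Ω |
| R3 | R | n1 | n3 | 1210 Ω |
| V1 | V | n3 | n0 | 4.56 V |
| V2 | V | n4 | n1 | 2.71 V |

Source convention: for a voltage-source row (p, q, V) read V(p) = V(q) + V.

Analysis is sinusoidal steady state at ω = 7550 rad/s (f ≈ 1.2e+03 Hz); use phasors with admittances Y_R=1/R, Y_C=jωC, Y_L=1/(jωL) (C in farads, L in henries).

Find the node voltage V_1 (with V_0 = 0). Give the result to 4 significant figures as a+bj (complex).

MNA unknowns: 4 node voltages V₁..V_4 plus 2 source currents (V1, V2)
R1: Y=0.001404+0.000j on G[1,0]
C1: Y=0.000+0.2325j on G[4,2]
R2: Y=0.001121+0.000j on G[0,2]
R3: Y=0.0008264+0.000j on G[1,3]
V1: row V3−V0=4.56, i_V1 at 3,0
V2: row V4−V1=2.71, i_V2 at 4,1
solve → V1=0.2179-0.004721j, V2=2.928+0.009395j, V3=4.560+0.000j, V4=2.928-0.004721j
aux → i_V1=-0.003588-3.902e-06j, i_V2=-0.003282-1.053e-05j

0.2179-0.004721j V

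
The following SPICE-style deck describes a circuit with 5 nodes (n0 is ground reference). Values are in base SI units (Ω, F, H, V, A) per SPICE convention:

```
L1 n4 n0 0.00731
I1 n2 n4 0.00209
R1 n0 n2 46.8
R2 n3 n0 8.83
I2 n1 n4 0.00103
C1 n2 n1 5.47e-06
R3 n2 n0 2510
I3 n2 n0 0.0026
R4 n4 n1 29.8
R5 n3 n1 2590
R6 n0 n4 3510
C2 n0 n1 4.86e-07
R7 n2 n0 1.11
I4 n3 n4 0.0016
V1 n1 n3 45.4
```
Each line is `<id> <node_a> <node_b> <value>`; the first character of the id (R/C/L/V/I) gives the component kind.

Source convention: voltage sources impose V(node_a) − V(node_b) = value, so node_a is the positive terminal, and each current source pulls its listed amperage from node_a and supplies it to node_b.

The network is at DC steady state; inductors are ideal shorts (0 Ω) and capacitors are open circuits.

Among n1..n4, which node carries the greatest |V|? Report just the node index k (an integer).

MNA unknowns: 4 node voltages V₁..V_4 plus 2 source currents (L1, V1)
L1: row V4−V0=0, i_L1 at 4,0
I1: z[2]−=0.00209, z[4]+=0.00209
R1: Y=0.02137 on G[0,2]
R2: Y=0.1133 on G[3,0]
I2: z[1]−=0.00103, z[4]+=0.00103
C1: Y=0.000 on G[2,1]
R3: Y=0.0003984 on G[2,0]
I3: z[2]−=0.0026, z[0]+=0.0026
R4: Y=0.03356 on G[4,1]
R5: Y=0.0003861 on G[3,1]
R6: Y=0.0002849 on G[0,4]
C2: Y=0.000 on G[0,1]
R7: Y=0.9009 on G[2,0]
I4: z[3]−=0.0016, z[4]+=0.0016
V1: row V1−V3=45.4, i_V1 at 1,3
solve → V1=35.00, V2=-0.005083, V3=-10.40, V4=0.000
aux → i_L1=1.179, i_V1=-1.193

1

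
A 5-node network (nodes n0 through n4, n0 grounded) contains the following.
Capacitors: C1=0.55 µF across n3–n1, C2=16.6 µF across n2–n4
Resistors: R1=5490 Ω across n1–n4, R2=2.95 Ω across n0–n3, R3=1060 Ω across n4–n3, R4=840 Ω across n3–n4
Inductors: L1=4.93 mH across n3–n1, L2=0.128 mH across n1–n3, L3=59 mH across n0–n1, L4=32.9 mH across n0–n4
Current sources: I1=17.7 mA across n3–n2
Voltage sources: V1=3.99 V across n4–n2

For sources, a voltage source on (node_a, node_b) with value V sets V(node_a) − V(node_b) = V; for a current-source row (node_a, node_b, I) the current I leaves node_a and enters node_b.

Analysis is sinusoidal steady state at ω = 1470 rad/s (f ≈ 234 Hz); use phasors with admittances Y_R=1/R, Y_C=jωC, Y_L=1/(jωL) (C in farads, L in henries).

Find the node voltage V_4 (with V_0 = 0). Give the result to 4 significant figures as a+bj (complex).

MNA unknowns: 4 node voltages V₁..V_4 plus 1 source current (V1)
C1: Y=0.000+0.0008085j on G[3,1]
R1: Y=0.0001821+0.000j on G[1,4]
C2: Y=0.000+0.02440j on G[2,4]
L1: Y=0.000-0.1380j on G[3,1]
R2: Y=0.3390+0.000j on G[0,3]
I1: z[3]−=0.0177, z[2]+=0.0177
R3: Y=0.0009434+0.000j on G[4,3]
L2: Y=0.000-5.315j on G[1,3]
L3: Y=0.000-0.01153j on G[0,1]
L4: Y=0.000-0.02068j on G[0,4]
R4: Y=0.001190+0.000j on G[3,4]
V1: row V4−V2=3.99, i_V1 at 4,2
solve → V1=-0.05128+0.003963j, V2=-3.896+0.8398j, V3=-0.05136+0.003966j, V4=0.09362+0.8398j
aux → i_V1=-0.01770-0.09736j

0.09362+0.8398j V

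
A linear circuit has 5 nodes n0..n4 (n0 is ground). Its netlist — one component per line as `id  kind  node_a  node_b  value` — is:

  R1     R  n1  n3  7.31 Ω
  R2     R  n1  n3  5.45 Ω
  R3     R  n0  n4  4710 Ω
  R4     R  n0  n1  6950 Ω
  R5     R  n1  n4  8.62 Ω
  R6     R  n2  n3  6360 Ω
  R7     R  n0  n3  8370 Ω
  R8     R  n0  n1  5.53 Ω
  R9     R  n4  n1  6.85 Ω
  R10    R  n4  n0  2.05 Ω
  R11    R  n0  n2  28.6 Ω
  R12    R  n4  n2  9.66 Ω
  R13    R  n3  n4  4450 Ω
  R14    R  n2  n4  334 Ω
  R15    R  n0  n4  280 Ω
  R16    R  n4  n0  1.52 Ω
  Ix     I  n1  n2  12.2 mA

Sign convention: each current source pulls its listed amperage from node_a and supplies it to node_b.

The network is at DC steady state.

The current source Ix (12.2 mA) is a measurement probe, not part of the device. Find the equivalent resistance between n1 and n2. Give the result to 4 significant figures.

Apply KCL at each of the 4 non-ground nodes and solve the resulting linear system.
Node n1: branches {R1, R2, R4, R5, R8, R9, Ix} → V_1 = -0.02657
Node n2: branches {R6, R11, R12, R14, Ix} → V_2 = 0.08726
Node n3: branches {R1, R2, R6, R7, R13} → V_3 = -0.02649
Node n4: branches {R3, R5, R9, R10, R12, R13, R14, R15, R16} → V_4 = 0.001532

R_eq = 9.331 Ω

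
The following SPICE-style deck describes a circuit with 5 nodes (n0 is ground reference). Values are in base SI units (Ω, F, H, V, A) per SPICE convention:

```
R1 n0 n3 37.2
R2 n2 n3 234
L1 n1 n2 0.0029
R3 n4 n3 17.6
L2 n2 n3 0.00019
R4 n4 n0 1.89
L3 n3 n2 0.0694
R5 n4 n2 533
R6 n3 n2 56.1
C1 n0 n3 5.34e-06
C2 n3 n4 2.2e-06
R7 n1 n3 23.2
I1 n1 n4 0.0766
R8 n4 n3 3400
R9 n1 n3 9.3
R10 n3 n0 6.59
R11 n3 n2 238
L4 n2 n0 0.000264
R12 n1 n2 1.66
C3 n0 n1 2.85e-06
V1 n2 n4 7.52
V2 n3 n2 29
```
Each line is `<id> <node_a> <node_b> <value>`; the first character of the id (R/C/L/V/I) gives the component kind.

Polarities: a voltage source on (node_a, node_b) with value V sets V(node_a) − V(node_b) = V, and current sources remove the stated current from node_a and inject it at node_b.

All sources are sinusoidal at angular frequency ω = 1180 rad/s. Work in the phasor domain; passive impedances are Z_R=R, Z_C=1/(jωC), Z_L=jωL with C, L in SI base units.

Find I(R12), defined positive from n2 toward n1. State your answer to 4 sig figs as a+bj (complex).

-2.992-1.148j A

MNA unknowns: 4 node voltages V₁..V_4 plus 2 source currents (V1, V2)
R1: Y=0.02688+0.000j on G[0,3]
R2: Y=0.004274+0.000j on G[2,3]
L1: Y=0.000-0.2922j on G[1,2]
R3: Y=0.05682+0.000j on G[4,3]
L2: Y=0.000-4.460j on G[2,3]
R4: Y=0.5291+0.000j on G[4,0]
L3: Y=0.000-0.01221j on G[3,2]
R5: Y=0.001876+0.000j on G[4,2]
R6: Y=0.01783+0.000j on G[3,2]
C1: Y=0.000+0.006301j on G[0,3]
C2: Y=0.000+0.002596j on G[3,4]
R7: Y=0.04310+0.000j on G[1,3]
I1: z[1]−=0.0766, z[4]+=0.0766
R8: Y=0.0002941+0.000j on G[4,3]
R9: Y=0.1075+0.000j on G[1,3]
R10: Y=0.1517+0.000j on G[3,0]
R11: Y=0.004202+0.000j on G[3,2]
L4: Y=0.000-3.210j on G[2,0]
R12: Y=0.6024+0.000j on G[1,2]
C3: Y=0.000+0.003363j on G[0,1]
V1: row V2−V4=7.52, i_V1 at 2,4
V2: row V3−V2=29, i_V2 at 3,2
solve → V1=4.947+1.536j, V2=-0.01931-0.3691j, V3=28.98-0.3691j, V4=-7.539-0.3691j
aux → i_V1=-6.166-0.2901j, i_V2=-11.65+129.8j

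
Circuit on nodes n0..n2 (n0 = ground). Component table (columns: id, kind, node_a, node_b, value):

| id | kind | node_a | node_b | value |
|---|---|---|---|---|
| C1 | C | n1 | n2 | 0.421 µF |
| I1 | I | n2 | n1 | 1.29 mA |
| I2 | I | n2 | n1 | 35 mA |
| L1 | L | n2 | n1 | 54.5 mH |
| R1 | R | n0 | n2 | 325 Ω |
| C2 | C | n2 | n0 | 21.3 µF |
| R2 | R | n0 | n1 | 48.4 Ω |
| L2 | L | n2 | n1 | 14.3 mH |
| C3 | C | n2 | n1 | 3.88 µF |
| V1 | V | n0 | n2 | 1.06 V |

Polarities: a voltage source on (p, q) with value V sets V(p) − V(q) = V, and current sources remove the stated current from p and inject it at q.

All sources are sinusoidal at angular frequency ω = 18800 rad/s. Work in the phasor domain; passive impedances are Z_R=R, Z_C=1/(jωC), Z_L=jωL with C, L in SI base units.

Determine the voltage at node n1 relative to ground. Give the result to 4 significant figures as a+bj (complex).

-0.8669-0.7117j V

MNA unknowns: 2 node voltages V₁..V_2 plus 1 source current (V1)
C1: Y=0.000+0.007915j on G[1,2]
I1: z[2]−=0.00129, z[1]+=0.00129
I2: z[2]−=0.035, z[1]+=0.035
L1: Y=0.000-0.0009760j on G[2,1]
R1: Y=0.003077+0.000j on G[0,2]
C2: Y=0.000+0.4004j on G[2,0]
R2: Y=0.02066+0.000j on G[0,1]
L2: Y=0.000-0.003720j on G[2,1]
C3: Y=0.000+0.07294j on G[2,1]
V1: row V0−V2=1.06, i_V1 at 0,2
solve → V1=-0.8669-0.7117j, V2=-1.060+0.000j
aux → i_V1=-0.02117-0.4392j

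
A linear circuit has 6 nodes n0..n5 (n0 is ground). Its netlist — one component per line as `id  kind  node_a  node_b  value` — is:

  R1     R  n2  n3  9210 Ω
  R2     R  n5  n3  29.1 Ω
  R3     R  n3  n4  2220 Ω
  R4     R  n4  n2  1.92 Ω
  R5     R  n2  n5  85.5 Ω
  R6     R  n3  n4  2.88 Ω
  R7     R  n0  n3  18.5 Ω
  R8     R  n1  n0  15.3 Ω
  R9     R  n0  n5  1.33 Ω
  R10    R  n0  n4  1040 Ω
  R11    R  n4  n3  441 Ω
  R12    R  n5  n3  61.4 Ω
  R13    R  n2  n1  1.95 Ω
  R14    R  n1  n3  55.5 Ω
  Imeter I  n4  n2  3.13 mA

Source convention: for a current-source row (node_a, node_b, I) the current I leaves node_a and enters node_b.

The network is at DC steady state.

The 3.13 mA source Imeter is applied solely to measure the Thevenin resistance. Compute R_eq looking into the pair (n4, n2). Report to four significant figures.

MNA unknowns: 5 node voltages V₁..V_5
R1: Y=0.0001086 on G[2,3]
R2: Y=0.03436 on G[5,3]
R3: Y=0.0004505 on G[3,4]
R4: Y=0.5208 on G[4,2]
R5: Y=0.01170 on G[2,5]
R6: Y=0.3472 on G[3,4]
R7: Y=0.05405 on G[0,3]
R8: Y=0.06536 on G[1,0]
R9: Y=0.7519 on G[0,5]
R10: Y=0.0009615 on G[0,4]
R11: Y=0.002268 on G[4,3]
R12: Y=0.01629 on G[5,3]
R13: Y=0.5128 on G[2,1]
R14: Y=0.01802 on G[1,3]
Imeter: z[4]−=0.00313, z[2]+=0.00313
solve → V1=0.002418, V2=0.002876, V3=-0.001851, V4=-0.002615, V5=-7.381e-05

R_eq = 1.754 Ω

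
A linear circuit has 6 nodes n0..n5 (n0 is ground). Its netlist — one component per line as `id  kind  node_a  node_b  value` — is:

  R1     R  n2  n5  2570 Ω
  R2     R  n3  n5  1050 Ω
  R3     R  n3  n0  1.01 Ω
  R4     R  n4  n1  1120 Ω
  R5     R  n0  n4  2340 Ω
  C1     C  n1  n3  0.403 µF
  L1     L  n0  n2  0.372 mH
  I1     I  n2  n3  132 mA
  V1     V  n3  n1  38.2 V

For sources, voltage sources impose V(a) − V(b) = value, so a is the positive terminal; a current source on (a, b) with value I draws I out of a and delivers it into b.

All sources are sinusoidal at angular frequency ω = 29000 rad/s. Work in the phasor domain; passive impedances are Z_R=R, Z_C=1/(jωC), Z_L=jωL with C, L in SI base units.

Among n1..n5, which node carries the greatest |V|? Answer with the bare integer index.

Apply KCL at each of the 5 non-ground nodes and solve the resulting linear system.
Node n1: branches {R4, C1, V1} → V_1 = -38.06-0.0003970j
Node n2: branches {R1, L1, I1} → V_2 = -0.004241-1.424j
Node n3: branches {R2, R3, C1, I1, V1} → V_3 = 0.1444-0.0003970j
Node n4: branches {R4, R5} → V_4 = -25.74-0.0002685j
Node n5: branches {R1, R2} → V_5 = 0.1013-0.4132j
Source currents: i(V1)=-0.01100-0.4464j

1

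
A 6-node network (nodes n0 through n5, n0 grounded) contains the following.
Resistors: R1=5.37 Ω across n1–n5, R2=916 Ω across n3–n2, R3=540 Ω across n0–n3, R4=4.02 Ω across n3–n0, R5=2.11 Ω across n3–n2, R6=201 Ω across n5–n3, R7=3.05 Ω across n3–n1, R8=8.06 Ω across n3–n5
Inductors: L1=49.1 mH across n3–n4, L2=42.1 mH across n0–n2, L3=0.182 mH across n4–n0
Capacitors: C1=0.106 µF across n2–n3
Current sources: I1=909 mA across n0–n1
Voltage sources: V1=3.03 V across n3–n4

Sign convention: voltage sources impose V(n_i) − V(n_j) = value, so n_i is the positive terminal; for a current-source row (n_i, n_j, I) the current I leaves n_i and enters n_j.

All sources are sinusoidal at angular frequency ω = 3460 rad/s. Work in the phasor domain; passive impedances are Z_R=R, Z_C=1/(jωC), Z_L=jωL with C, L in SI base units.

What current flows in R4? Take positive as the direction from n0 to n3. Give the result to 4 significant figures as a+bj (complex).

-0.7541-0.02323j A

MNA unknowns: 5 node voltages V₁..V_5 plus 1 source current (V1)
R1: Y=0.1862+0.000j on G[1,5]
L1: Y=0.000-0.005886j on G[3,4]
C1: Y=0.000+0.0003668j on G[2,3]
R2: Y=0.001092+0.000j on G[3,2]
L2: Y=0.000-0.006865j on G[0,2]
L3: Y=0.000-1.588j on G[4,0]
R3: Y=0.001852+0.000j on G[0,3]
R4: Y=0.2488+0.000j on G[3,0]
R5: Y=0.4739+0.000j on G[3,2]
R6: Y=0.004975+0.000j on G[5,3]
I1: z[0]−=0.909, z[1]+=0.909
R7: Y=0.3279+0.000j on G[3,1]
R8: Y=0.1241+0.000j on G[3,5]
V1: row V3−V4=3.03, i_V1 at 3,4
solve → V1=5.281+0.09339j, V2=3.030+0.1372j, V3=3.032+0.09339j, V4=0.001641+0.09339j, V5=4.360+0.09339j
aux → i_V1=0.1483+0.01523j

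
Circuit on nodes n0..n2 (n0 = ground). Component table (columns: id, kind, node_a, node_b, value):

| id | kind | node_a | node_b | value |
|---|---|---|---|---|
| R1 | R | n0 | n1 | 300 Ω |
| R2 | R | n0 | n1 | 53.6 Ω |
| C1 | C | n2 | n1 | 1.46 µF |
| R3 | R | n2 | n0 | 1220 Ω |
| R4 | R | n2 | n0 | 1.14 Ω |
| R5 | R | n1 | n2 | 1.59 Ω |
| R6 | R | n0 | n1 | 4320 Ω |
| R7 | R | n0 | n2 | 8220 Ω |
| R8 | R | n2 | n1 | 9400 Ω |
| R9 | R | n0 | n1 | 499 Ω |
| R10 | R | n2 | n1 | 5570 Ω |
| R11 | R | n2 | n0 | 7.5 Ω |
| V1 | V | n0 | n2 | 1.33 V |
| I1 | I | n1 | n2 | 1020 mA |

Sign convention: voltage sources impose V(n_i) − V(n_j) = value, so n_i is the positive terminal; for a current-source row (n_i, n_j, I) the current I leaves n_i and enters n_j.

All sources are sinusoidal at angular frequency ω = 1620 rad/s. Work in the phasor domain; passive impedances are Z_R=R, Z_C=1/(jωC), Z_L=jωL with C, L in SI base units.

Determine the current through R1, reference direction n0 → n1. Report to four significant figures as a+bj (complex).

0.009472-1.824e-05j A

MNA unknowns: 2 node voltages V₁..V_2 plus 1 source current (V1)
R1: Y=0.003333+0.000j on G[0,1]
R2: Y=0.01866+0.000j on G[0,1]
C1: Y=0.000+0.002365j on G[2,1]
R3: Y=0.0008197+0.000j on G[2,0]
R4: Y=0.8772+0.000j on G[2,0]
R5: Y=0.6289+0.000j on G[1,2]
R6: Y=0.0002315+0.000j on G[0,1]
R7: Y=0.0001217+0.000j on G[0,2]
R8: Y=0.0001064+0.000j on G[2,1]
R9: Y=0.002004+0.000j on G[0,1]
R10: Y=0.0001795+0.000j on G[2,1]
R11: Y=0.1333+0.000j on G[2,0]
V1: row V0−V2=1.33, i_V1 at 0,2
I1: z[1]−=1.02, z[2]+=1.02
solve → V1=-2.842+0.005472j, V2=-1.330+0.000j
aux → i_V1=-1.414+0.0001326j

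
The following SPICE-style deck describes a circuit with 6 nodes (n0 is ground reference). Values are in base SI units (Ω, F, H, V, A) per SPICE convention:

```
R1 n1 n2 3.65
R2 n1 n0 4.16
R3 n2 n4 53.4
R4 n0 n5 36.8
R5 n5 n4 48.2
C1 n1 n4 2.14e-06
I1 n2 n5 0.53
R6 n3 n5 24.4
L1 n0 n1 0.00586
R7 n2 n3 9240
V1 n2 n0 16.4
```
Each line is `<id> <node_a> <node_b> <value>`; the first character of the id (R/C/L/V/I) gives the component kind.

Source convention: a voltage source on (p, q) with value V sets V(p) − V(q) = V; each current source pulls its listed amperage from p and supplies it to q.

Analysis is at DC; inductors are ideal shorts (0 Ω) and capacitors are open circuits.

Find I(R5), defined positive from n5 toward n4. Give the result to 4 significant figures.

Apply KCL at each of the 5 non-ground nodes and solve the resulting linear system.
Node n1: branches {R1, R2, C1, L1} → V_1 = 0.000
Node n2: branches {R1, R3, I1, R7, V1} → V_2 = 16.40
Node n3: branches {R6, R7} → V_3 = 18.67
Node n4: branches {R3, R5, C1} → V_4 = 17.59
Node n5: branches {R4, R5, I1, R6} → V_5 = 18.67
Source currents: i(L1)=-4.493, i(V1)=-5.001

0.02236 A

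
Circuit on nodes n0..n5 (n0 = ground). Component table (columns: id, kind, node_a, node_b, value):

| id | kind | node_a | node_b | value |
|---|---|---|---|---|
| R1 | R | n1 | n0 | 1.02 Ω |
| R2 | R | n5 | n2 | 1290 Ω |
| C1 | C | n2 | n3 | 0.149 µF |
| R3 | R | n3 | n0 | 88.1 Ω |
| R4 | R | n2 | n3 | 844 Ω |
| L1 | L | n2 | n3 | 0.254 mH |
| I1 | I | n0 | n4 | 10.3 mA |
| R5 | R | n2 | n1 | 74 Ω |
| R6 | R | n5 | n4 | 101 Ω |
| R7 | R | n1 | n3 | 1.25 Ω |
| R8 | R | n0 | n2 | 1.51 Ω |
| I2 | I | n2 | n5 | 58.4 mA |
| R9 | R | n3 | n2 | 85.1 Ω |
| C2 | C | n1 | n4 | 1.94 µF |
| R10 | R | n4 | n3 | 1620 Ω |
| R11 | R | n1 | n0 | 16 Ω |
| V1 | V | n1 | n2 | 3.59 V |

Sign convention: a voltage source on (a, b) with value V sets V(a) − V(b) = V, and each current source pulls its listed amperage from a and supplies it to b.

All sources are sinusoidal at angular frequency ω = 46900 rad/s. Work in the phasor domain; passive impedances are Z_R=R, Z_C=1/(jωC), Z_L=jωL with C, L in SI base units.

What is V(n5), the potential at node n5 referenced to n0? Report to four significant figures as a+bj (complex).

Element admittances at ω=46900 rad/s:
  Y(R1) = 0.9804+0.000j S between n1,n0
  Y(R2) = 0.0007752+0.000j S between n5,n2
  Y(C1) = 0.000+0.006988j S between n2,n3
  Y(R3) = 0.01135+0.000j S between n3,n0
  Y(R4) = 0.001185+0.000j S between n2,n3
  Y(L1) = 0.000-0.08394j S between n2,n3
  I1: injects 0.0103 A into n4 (from n0)
  Y(R5) = 0.01351+0.000j S between n2,n1
  Y(R6) = 0.009901+0.000j S between n5,n4
  Y(R7) = 0.8000+0.000j S between n1,n3
  Y(R8) = 0.6623+0.000j S between n0,n2
  I2: injects 0.0584 A into n5 (from n2)
  Y(R9) = 0.01175+0.000j S between n3,n2
  Y(C2) = 0.000+0.09099j S between n1,n4
  Y(R10) = 0.0006173+0.000j S between n4,n3
  Y(R11) = 0.06250+0.000j S between n1,n0
  V1: constraint V(n1)−V(n2) = 3.59
Assemble and solve the 6×6 MNA system:
  V(n1)=1.392-0.002146j  V(n2)=-2.198-0.002146j  V(n3)=1.286+0.3224j  V(n4)=1.404-0.6813j  V(n5)=6.613-0.6320j
  i(V1)=-1.523+0.2630j

6.613-0.6320j V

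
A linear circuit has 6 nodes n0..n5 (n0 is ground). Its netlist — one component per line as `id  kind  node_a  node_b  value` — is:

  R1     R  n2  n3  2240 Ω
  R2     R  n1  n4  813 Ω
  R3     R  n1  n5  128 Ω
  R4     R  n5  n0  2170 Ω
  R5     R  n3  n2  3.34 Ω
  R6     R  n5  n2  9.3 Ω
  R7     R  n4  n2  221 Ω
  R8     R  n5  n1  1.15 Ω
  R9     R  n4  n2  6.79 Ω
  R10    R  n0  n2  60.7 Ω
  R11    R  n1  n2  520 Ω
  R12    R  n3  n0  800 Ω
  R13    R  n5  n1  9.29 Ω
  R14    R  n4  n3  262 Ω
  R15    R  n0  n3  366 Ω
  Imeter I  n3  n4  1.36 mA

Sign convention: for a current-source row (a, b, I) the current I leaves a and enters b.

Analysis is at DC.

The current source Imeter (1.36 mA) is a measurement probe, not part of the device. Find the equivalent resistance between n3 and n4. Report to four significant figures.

R_eq = 9.479 Ω

Apply KCL at each of the 5 non-ground nodes and solve the resulting linear system.
Node n1: branches {R2, R3, R8, R11, R13} → V_1 = 0.0009229
Node n2: branches {R1, R5, R6, R7, R9, R10, R11} → V_2 = 0.0008214
Node n3: branches {R1, R5, R12, R14, R15, Imeter} → V_3 = -0.003504
Node n4: branches {R2, R7, R9, R14, Imeter} → V_4 = 0.009388
Node n5: branches {R3, R4, R6, R8, R13} → V_5 = 0.0009125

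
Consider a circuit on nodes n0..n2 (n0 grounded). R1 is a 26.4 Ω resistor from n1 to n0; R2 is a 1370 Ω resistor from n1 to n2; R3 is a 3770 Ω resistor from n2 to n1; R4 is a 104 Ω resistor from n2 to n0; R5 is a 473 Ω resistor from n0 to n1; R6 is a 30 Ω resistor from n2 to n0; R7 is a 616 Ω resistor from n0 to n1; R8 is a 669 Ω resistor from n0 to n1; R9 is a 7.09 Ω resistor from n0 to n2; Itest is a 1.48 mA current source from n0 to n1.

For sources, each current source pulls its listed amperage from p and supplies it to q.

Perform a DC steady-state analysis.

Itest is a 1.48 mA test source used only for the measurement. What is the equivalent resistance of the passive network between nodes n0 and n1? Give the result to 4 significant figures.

R_eq = 22.68 Ω

Element admittances at DC:
  Y(R1) = 0.03788 S between n1,n0
  Y(R2) = 0.0007299 S between n1,n2
  Y(R3) = 0.0002653 S between n2,n1
  Y(R4) = 0.009615 S between n2,n0
  Y(R5) = 0.002114 S between n0,n1
  Y(R6) = 0.03333 S between n2,n0
  Y(R7) = 0.001623 S between n0,n1
  Y(R8) = 0.001495 S between n0,n1
  Y(R9) = 0.1410 S between n0,n2
  Itest: injects 0.00148 A into n1 (from n0)
Assemble and solve the 2×2 MNA system:
  V(n1)=0.03356  V(n2)=0.0001805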